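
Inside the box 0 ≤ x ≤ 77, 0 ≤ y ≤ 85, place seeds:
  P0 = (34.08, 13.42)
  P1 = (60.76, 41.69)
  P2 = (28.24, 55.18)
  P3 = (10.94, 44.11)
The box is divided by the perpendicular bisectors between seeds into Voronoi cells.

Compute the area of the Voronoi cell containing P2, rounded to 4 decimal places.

1. box [0,77]×[0,85]: [(0, 0) (77, 0) (77, 85) (0, 85)]
2. ⊥bis P2·P0 via (31.16,34.3): [(0, 29.9424) (77, 40.7106) (77, 85) (0, 85)]  |A|=3824.8614
3. ⊥bis P2·P1 via (44.5,48.435): [(0, 29.9424) (39.0969, 35.41) (59.668, 85) (0, 85)]  |A|=2555.7603
4. ⊥bis P2·P3 via (19.59,49.645): [(0, 80.2599) (29.5528, 34.0752) (39.0969, 35.41) (59.668, 85) (0, 85)]  |A|=1812.2473
5. canonical 5-gon: [(0, 80.2599) (29.5528, 34.0752) (39.0969, 35.41) (59.668, 85) (0, 85)]
6. shoelace: 1812.2473

Area of P2's cell: 1812.2473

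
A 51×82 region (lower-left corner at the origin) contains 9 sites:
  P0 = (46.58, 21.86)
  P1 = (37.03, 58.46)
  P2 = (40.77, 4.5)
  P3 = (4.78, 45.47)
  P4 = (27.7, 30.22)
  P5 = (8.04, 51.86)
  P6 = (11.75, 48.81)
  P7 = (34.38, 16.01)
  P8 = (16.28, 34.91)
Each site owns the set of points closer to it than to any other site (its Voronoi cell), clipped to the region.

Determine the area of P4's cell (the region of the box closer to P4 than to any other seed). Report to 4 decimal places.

1. box [0,51]×[0,82]: [(0, 0) (51, 0) (51, 82) (0, 82)]
2. ⊥bis P4·P0 via (37.14,26.04): [(0, 0) (25.6096, 0) (51, 57.3411) (51, 82) (0, 82)]  |A|=3454.0432
3. ⊥bis P4·P1 via (32.365,44.34): [(0, 55.0328) (0, 0) (25.6096, 0) (43.5996, 40.6283)]  |A|=1719.9421
4. ⊥bis P4·P2 via (34.235,17.36): [(0, 55.0328) (0, 0) (0.0729, 0) (33.024, 16.7446) (43.5996, 40.6283)]  |A|=1506.1406
5. ⊥bis P4·P3 via (16.24,37.845): [(22.6886, 47.5369) (0, 13.4371) (0, 0) (0.0729, 0) (33.024, 16.7446) (43.5996, 40.6283)]  |A|=1034.2661
6. ⊥bis P4·P5 via (17.87,41.04): [(24.3992, 46.9718) (19.1236, 42.1789) (0, 13.4371) (0, 0) (0.0729, 0) (33.024, 16.7446) (43.5996, 40.6283)]  |A|=1028.6761
7. ⊥bis P4·P6 via (19.725,39.515): [(27.2993, 46.0136) (14.1932, 34.7688) (0, 13.4371) (0, 0) (0.0729, 0) (33.024, 16.7446) (43.5996, 40.6283)]  |A|=998.3609
8. ⊥bis P4·P7 via (31.04,23.115): [(27.2993, 46.0136) (14.1932, 34.7688) (0, 13.4371) (0, 8.5234) (37.1079, 25.9675) (43.5996, 40.6283)]  |A|=721.5127
9. ⊥bis P4·P8 via (21.99,32.565): [(27.4876, 45.9514) (15.0153, 15.5819) (37.1079, 25.9675) (43.5996, 40.6283)]  |A|=406.0903
10. canonical 4-gon: [(27.4876, 45.9514) (15.0153, 15.5819) (37.1079, 25.9675) (43.5996, 40.6283)]
11. shoelace: 406.0903

Area of P4's cell: 406.0903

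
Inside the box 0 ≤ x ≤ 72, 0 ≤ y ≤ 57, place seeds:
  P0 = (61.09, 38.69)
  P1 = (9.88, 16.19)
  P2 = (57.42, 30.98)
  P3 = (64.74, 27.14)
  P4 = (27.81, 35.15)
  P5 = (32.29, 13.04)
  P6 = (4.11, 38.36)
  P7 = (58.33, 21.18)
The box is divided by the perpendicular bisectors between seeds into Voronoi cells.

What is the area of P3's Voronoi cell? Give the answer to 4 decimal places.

1. box [0,72]×[0,57]: [(0, 0) (72, 0) (72, 57) (0, 57)]
2. ⊥bis P3·P0 via (62.915,32.915): [(0, 13.0328) (0, 0) (72, 0) (72, 35.786)]  |A|=1757.4764
3. ⊥bis P3·P1 via (37.31,21.665): [(36.717, 24.636) (41.6343, 0) (72, 0) (72, 35.786)]  |A|=1005.3633
4. ⊥bis P3·P2 via (61.08,29.06): [(63.1395, 32.986) (45.8354, 0) (72, 0) (72, 35.786)]  |A|=590.0727
5. ⊥bis P3·P4 via (46.275,31.145): [(63.1395, 32.986) (45.8354, 0) (72, 0) (72, 35.786)]  |A|=590.0727
6. ⊥bis P3·P5 via (48.515,20.09): [(63.1395, 32.986) (52.0756, 11.8955) (57.2444, 0) (72, 0) (72, 35.786)]  |A|=522.2151
7. ⊥bis P3·P6 via (34.425,32.75): [(63.1395, 32.986) (52.0756, 11.8955) (57.2444, 0) (72, 0) (72, 35.786)]  |A|=522.2151
8. ⊥bis P3·P7 via (61.535,24.16): [(63.1395, 32.986) (59.6008, 26.2403) (72, 12.9049) (72, 35.786)]  |A|=166.7849
9. canonical 4-gon: [(63.1395, 32.986) (59.6008, 26.2403) (72, 12.9049) (72, 35.786)]
10. shoelace: 166.7849

Area of P3's cell: 166.7849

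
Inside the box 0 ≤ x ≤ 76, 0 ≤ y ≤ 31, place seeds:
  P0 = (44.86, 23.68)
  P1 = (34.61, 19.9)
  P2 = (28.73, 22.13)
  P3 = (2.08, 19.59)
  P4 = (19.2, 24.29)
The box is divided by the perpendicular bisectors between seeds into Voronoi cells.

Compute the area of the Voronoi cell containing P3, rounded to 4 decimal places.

Area of P3's cell: 384.6477

1. box [0,76]×[0,31]: [(0, 0) (76, 0) (76, 31) (0, 31)]
2. ⊥bis P3·P0 via (23.47,21.635): [(0, 0) (25.5384, 0) (22.5747, 31) (0, 31)]  |A|=745.7527
3. ⊥bis P3·P1 via (18.345,19.745): [(0, 0) (18.5332, 0) (18.2377, 31) (0, 31)]  |A|=569.9491
4. ⊥bis P3·P2 via (15.405,20.86): [(0, 0) (17.3932, 0) (14.4386, 31) (0, 31)]  |A|=493.3916
5. ⊥bis P3·P4 via (10.64,21.94): [(0, 0) (16.6632, 0) (8.1527, 31) (0, 31)]  |A|=384.6477
6. canonical 4-gon: [(0, 0) (16.6632, 0) (8.1527, 31) (0, 31)]
7. shoelace: 384.6477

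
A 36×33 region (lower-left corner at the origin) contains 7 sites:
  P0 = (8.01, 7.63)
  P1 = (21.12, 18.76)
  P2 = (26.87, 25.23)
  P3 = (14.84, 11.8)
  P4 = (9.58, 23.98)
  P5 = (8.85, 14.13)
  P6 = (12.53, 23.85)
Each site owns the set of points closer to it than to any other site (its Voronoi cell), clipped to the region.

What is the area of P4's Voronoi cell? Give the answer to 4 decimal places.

Area of P4's cell: 152.4111

1. box [0,36]×[0,33]: [(0, 0) (36, 0) (36, 33) (0, 33)]
2. ⊥bis P4·P0 via (8.795,15.805): [(0, 16.6495) (36, 13.1927) (36, 33) (0, 33)]  |A|=650.8406
3. ⊥bis P4·P1 via (15.35,21.37): [(0, 16.6495) (12.6646, 15.4334) (20.6107, 33) (0, 33)]  |A|=284.5663
4. ⊥bis P4·P2 via (18.225,24.605): [(0, 16.6495) (12.6646, 15.4334) (18.0305, 27.2958) (17.6181, 33) (0, 33)]  |A|=276.031
5. ⊥bis P4·P3 via (12.21,17.89): [(0, 16.6495) (7.639, 15.916) (14.156, 18.7304) (18.0305, 27.2958) (17.6181, 33) (0, 33)]  |A|=267.3865
6. ⊥bis P4·P5 via (9.215,19.055): [(0, 19.7379) (14.0738, 18.6949) (14.156, 18.7304) (18.0305, 27.2958) (17.6181, 33) (0, 33)]  |A|=232.6795
7. ⊥bis P4·P6 via (11.055,23.915): [(0, 19.7379) (10.8355, 18.9349) (11.4554, 33) (0, 33)]  |A|=152.4111
8. canonical 4-gon: [(0, 19.7379) (10.8355, 18.9349) (11.4554, 33) (0, 33)]
9. shoelace: 152.4111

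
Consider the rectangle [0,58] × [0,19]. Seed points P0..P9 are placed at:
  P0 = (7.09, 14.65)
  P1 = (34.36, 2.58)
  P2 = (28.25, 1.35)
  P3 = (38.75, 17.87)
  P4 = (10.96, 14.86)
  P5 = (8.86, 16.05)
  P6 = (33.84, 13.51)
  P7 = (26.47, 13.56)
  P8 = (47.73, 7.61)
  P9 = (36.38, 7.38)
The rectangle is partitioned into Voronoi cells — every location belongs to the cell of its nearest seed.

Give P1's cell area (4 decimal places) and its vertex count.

1. box [0,58]×[0,19]: [(0, 0) (58, 0) (58, 19) (0, 19)]
2. ⊥bis P1·P0 via (20.725,8.615): [(16.9119, 0) (58, 0) (58, 19) (25.3215, 19)]  |A|=700.7825
3. ⊥bis P1·P2 via (31.305,1.965): [(31.7006, 0) (58, 0) (58, 19) (27.8757, 19)]  |A|=536.0255
4. ⊥bis P1·P3 via (36.555,10.225): [(29.2181, 12.3315) (31.7006, 0) (58, 0) (58, 4.0678)]  |A|=220.6956
5. ⊥bis P1·P4 via (22.66,8.72): [(29.2181, 12.3315) (31.7006, 0) (58, 0) (58, 4.0678)]  |A|=220.6956
6. ⊥bis P1·P5 via (21.61,9.315): [(29.2181, 12.3315) (31.7006, 0) (58, 0) (58, 4.0678)]  |A|=220.6956
7. ⊥bis P1·P6 via (34.1,8.045): [(42.7195, 8.4551) (30.1192, 7.8556) (31.7006, 0) (58, 0) (58, 4.0678)]  |A|=192.2265
8. ⊥bis P1·P7 via (30.415,8.07): [(42.7195, 8.4551) (30.1192, 7.8556) (31.7006, 0) (58, 0) (58, 4.0678)]  |A|=192.2265
9. ⊥bis P1·P8 via (41.045,5.095): [(39.8326, 8.3177) (30.1192, 7.8556) (31.7006, 0) (42.9618, 0)]  |A|=85.3517
10. ⊥bis P1·P9 via (35.37,4.98): [(42.1639, 2.1209) (30.2656, 7.1281) (31.7006, 0) (42.9618, 0)]  |A|=50.7555
11. canonical 4-gon: [(42.1639, 2.1209) (30.2656, 7.1281) (31.7006, 0) (42.9618, 0)]
12. shoelace: 50.7555

Area of P1's cell: 50.7555 (4 vertices)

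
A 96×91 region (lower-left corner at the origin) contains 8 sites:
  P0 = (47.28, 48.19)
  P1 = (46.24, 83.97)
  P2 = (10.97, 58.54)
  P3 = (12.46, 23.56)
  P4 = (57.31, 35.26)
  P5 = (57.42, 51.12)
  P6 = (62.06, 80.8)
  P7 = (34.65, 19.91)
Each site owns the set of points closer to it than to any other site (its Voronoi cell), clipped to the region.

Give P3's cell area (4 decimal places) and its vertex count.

1. box [0,96]×[0,91]: [(0, 0) (96, 0) (96, 91) (0, 91)]
2. ⊥bis P3·P0 via (29.87,35.875): [(0, 78.1029) (0, 0) (55.2463, 0)]  |A|=2157.4467
3. ⊥bis P3·P1 via (29.35,53.765): [(9.2751, 64.9904) (0, 70.1769) (0, 0) (55.2463, 0)]  |A|=2120.6893
4. ⊥bis P3·P2 via (11.715,41.05): [(25.7855, 41.6493) (0, 40.551) (0, 0) (55.2463, 0)]  |A|=1673.2991
5. ⊥bis P3·P4 via (34.885,29.41): [(35.1432, 28.4201) (25.7855, 41.6493) (0, 40.551) (0, 0) (42.5572, 0)]  |A|=1492.9865
6. ⊥bis P3·P5 via (34.94,37.34): [(35.1432, 28.4201) (25.7855, 41.6493) (0, 40.551) (0, 0) (42.5572, 0)]  |A|=1492.9865
7. ⊥bis P3·P6 via (37.26,52.18): [(35.1432, 28.4201) (25.7855, 41.6493) (0, 40.551) (0, 0) (42.5572, 0)]  |A|=1492.9865
8. ⊥bis P3·P7 via (23.555,21.735): [(26.6335, 40.4505) (25.7855, 41.6493) (0, 40.551) (0, 0) (19.9798, 0)]  |A|=960.0265
9. canonical 5-gon: [(26.6335, 40.4505) (25.7855, 41.6493) (0, 40.551) (0, 0) (19.9798, 0)]
10. shoelace: 960.0265

Area of P3's cell: 960.0265 (5 vertices)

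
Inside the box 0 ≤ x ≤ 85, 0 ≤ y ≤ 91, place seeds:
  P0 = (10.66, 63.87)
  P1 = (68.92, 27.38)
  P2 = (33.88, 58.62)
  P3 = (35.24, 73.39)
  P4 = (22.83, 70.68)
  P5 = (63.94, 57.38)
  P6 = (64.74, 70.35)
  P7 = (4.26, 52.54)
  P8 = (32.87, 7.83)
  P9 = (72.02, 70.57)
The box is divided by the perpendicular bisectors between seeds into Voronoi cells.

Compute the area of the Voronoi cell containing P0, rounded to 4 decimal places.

Area of P0's cell: 448.8820

1. box [0,85]×[0,91]: [(0, 0) (85, 0) (85, 91) (0, 91)]
2. ⊥bis P0·P1 via (39.79,45.625): [(0, 0) (11.2137, 0) (68.2097, 91) (0, 91)]  |A|=3613.7655
3. ⊥bis P0·P2 via (22.27,61.245): [(0, 0) (8.4226, 0) (28.9976, 91) (0, 91)]  |A|=1702.6176
4. ⊥bis P0·P3 via (22.95,68.63): [(0, 0) (8.4226, 0) (23.5749, 67.0165) (14.2859, 91) (0, 91)]  |A|=1526.1997
5. ⊥bis P0·P4 via (16.745,67.275): [(0, 0) (8.4226, 0) (21.6511, 58.5075) (3.4691, 91) (0, 91)]  |A|=1287.8766
6. ⊥bis P0·P5 via (37.3,60.625): [(0, 0) (8.4226, 0) (21.6511, 58.5075) (3.4691, 91) (0, 91)]  |A|=1287.8766
7. ⊥bis P0·P6 via (37.7,67.11): [(0, 0) (8.4226, 0) (21.6511, 58.5075) (3.4691, 91) (0, 91)]  |A|=1287.8766
8. ⊥bis P0·P7 via (7.46,58.205): [(0, 62.4189) (19.9832, 51.131) (21.6511, 58.5075) (3.4691, 91) (0, 91)]  |A|=448.882
9. ⊥bis P0·P8 via (21.765,35.85): [(0, 62.4189) (19.9832, 51.131) (21.6511, 58.5075) (3.4691, 91) (0, 91)]  |A|=448.882
10. ⊥bis P0·P9 via (41.34,67.22): [(0, 62.4189) (19.9832, 51.131) (21.6511, 58.5075) (3.4691, 91) (0, 91)]  |A|=448.882
11. canonical 5-gon: [(0, 62.4189) (19.9832, 51.131) (21.6511, 58.5075) (3.4691, 91) (0, 91)]
12. shoelace: 448.882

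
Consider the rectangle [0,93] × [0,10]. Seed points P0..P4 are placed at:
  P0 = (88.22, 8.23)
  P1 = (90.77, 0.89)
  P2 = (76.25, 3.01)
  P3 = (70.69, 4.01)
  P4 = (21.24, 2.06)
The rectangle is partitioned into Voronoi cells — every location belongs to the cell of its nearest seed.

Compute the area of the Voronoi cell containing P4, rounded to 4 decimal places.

1. box [0,93]×[0,10]: [(0, 0) (93, 0) (93, 10) (0, 10)]
2. ⊥bis P4·P0 via (54.73,5.145): [(0, 0) (55.2039, 0) (54.2828, 10) (0, 10)]  |A|=547.4336
3. ⊥bis P4·P1 via (56.005,1.475): [(0, 0) (55.2039, 0) (54.2828, 10) (0, 10)]  |A|=547.4336
4. ⊥bis P4·P2 via (48.745,2.535): [(0, 0) (48.7888, 0) (48.6161, 10) (0, 10)]  |A|=487.0243
5. ⊥bis P4·P3 via (45.965,3.035): [(0, 0) (46.0847, 0) (45.6903, 10) (0, 10)]  |A|=458.8751
6. canonical 4-gon: [(0, 0) (46.0847, 0) (45.6903, 10) (0, 10)]
7. shoelace: 458.8751

Area of P4's cell: 458.8751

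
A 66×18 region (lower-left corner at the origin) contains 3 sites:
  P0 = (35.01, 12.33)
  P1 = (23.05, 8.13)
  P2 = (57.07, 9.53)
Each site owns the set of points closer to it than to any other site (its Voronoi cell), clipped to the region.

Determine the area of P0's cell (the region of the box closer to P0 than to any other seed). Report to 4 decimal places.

Area of P0's cell: 293.9957

1. box [0,66]×[0,18]: [(0, 0) (66, 0) (66, 18) (0, 18)]
2. ⊥bis P0·P1 via (29.03,10.23): [(32.6225, 0) (66, 0) (66, 18) (26.3014, 18)]  |A|=657.6851
3. ⊥bis P0·P2 via (46.04,10.93): [(32.6225, 0) (44.6527, 0) (46.9374, 18) (26.3014, 18)]  |A|=293.9957
4. canonical 4-gon: [(32.6225, 0) (44.6527, 0) (46.9374, 18) (26.3014, 18)]
5. shoelace: 293.9957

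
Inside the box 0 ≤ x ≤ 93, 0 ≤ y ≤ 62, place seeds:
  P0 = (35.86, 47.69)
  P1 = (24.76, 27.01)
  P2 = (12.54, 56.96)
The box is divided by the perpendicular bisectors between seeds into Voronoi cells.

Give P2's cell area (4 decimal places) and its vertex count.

Area of P2's cell: 552.1709 (4 vertices)

1. box [0,93]×[0,62]: [(0, 0) (93, 0) (93, 62) (0, 62)]
2. ⊥bis P2·P0 via (24.2,52.325): [(0, 0) (3.4001, 0) (28.0459, 62) (0, 62)]  |A|=974.8284
3. ⊥bis P2·P1 via (18.65,41.985): [(0, 34.3756) (20.3684, 42.6861) (28.0459, 62) (0, 62)]  |A|=552.1709
4. canonical 4-gon: [(0, 34.3756) (20.3684, 42.6861) (28.0459, 62) (0, 62)]
5. shoelace: 552.1709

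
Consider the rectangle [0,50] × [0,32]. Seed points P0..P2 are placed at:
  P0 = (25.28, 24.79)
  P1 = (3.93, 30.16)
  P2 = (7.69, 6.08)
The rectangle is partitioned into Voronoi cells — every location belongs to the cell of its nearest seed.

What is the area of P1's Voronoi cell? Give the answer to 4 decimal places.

Area of P1's cell: 193.5493

1. box [0,50]×[0,32]: [(0, 0) (50, 0) (50, 32) (0, 32)]
2. ⊥bis P1·P0 via (14.605,27.475): [(0, 0) (7.6944, 0) (15.7431, 32) (0, 32)]  |A|=375.001
3. ⊥bis P1·P2 via (5.81,18.12): [(0, 17.2128) (12.5154, 19.167) (15.7431, 32) (0, 32)]  |A|=193.5493
4. canonical 4-gon: [(0, 17.2128) (12.5154, 19.167) (15.7431, 32) (0, 32)]
5. shoelace: 193.5493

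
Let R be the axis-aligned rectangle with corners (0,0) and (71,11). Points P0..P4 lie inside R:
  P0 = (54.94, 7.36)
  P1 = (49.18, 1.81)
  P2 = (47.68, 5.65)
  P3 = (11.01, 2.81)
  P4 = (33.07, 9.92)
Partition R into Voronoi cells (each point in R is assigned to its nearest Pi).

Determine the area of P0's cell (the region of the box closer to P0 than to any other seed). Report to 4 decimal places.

Area of P0's cell: 204.9078

1. box [0,71]×[0,11]: [(0, 0) (71, 0) (71, 11) (0, 11)]
2. ⊥bis P0·P1 via (52.06,4.585): [(56.4778, 0) (71, 0) (71, 11) (45.8789, 11)]  |A|=218.038
3. ⊥bis P0·P2 via (51.31,6.505): [(51.6659, 4.994) (56.4778, 0) (71, 0) (71, 11) (50.2513, 11)]  |A|=204.9078
4. ⊥bis P0·P3 via (32.975,5.085): [(51.6659, 4.994) (56.4778, 0) (71, 0) (71, 11) (50.2513, 11)]  |A|=204.9078
5. ⊥bis P0·P4 via (44.005,8.64): [(51.6659, 4.994) (56.4778, 0) (71, 0) (71, 11) (50.2513, 11)]  |A|=204.9078
6. canonical 5-gon: [(51.6659, 4.994) (56.4778, 0) (71, 0) (71, 11) (50.2513, 11)]
7. shoelace: 204.9078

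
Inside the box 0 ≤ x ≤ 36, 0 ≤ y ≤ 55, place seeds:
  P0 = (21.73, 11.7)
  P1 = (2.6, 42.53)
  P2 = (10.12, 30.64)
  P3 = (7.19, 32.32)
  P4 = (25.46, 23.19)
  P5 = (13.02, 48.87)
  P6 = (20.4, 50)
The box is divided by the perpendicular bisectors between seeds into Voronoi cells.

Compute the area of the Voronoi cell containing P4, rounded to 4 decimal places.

Area of P4's cell: 373.6457

1. box [0,36]×[0,55]: [(0, 0) (36, 0) (36, 55) (0, 55)]
2. ⊥bis P4·P0 via (23.595,17.445): [(0, 25.1046) (36, 13.418) (36, 55) (0, 55)]  |A|=1286.593
3. ⊥bis P4·P1 via (14.03,32.86): [(5.8595, 23.2025) (36, 13.418) (36, 55) (32.7609, 55)]  |A|=678.1491
4. ⊥bis P4·P2 via (17.79,26.915): [(29.6357, 51.3061) (14.6077, 20.3625) (36, 13.418) (36, 55) (32.7609, 55)]  |A|=521.4598
5. ⊥bis P4·P3 via (16.325,27.755): [(29.6357, 51.3061) (14.6077, 20.3625) (36, 13.418) (36, 55) (32.7609, 55)]  |A|=521.4598
6. ⊥bis P4·P5 via (19.24,36.03): [(23.1326, 37.9156) (14.6077, 20.3625) (36, 13.418) (36, 44.1489)]  |A|=415.0655
7. ⊥bis P4·P6 via (22.93,36.595): [(22.4469, 36.5038) (14.6077, 20.3625) (36, 13.418) (36, 39.0618)]  |A|=373.6457
8. canonical 4-gon: [(22.4469, 36.5038) (14.6077, 20.3625) (36, 13.418) (36, 39.0618)]
9. shoelace: 373.6457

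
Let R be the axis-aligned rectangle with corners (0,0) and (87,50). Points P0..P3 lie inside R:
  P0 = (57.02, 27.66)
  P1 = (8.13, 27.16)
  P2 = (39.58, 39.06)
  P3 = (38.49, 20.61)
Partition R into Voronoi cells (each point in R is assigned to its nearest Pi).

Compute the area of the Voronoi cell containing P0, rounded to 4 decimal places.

1. box [0,87]×[0,50]: [(0, 0) (87, 0) (87, 50) (0, 50)]
2. ⊥bis P0·P1 via (32.575,27.41): [(32.8553, 0) (87, 0) (87, 50) (32.344, 50)]  |A|=2720.0176
3. ⊥bis P0·P2 via (48.3,33.36): [(32.7573, 9.5824) (32.8553, 0) (87, 0) (87, 50) (59.1771, 50)]  |A|=2177.7535
4. ⊥bis P0·P3 via (47.755,24.135): [(45.737, 29.4391) (56.9375, 0) (87, 0) (87, 50) (59.1771, 50)]  |A|=1760.1138
5. canonical 5-gon: [(45.737, 29.4391) (56.9375, 0) (87, 0) (87, 50) (59.1771, 50)]
6. shoelace: 1760.1138

Area of P0's cell: 1760.1138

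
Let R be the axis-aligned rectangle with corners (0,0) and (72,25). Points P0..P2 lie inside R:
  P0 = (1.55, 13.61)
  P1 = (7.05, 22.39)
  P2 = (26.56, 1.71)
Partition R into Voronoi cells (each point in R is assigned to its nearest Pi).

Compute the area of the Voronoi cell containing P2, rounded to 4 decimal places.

1. box [0,72]×[0,25]: [(0, 0) (72, 0) (72, 25) (0, 25)]
2. ⊥bis P2·P0 via (14.055,7.66): [(10.4103, 0) (72, 0) (72, 25) (22.3055, 25)]  |A|=1391.052
3. ⊥bis P2·P1 via (16.805,12.05): [(15.6052, 10.9181) (10.4103, 0) (72, 0) (72, 25) (30.5316, 25)]  |A|=1333.1328
4. canonical 5-gon: [(15.6052, 10.9181) (10.4103, 0) (72, 0) (72, 25) (30.5316, 25)]
5. shoelace: 1333.1328

Area of P2's cell: 1333.1328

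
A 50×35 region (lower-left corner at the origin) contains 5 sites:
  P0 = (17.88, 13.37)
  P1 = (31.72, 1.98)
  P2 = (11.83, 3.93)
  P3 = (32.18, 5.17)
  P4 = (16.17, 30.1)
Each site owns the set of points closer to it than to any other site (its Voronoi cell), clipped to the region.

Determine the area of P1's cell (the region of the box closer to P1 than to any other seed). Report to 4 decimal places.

Area of P1's cell: 84.8458

1. box [0,50]×[0,35]: [(0, 0) (50, 0) (50, 35) (0, 35)]
2. ⊥bis P1·P0 via (24.8,7.675): [(18.4837, 0) (50, 0) (50, 35) (47.2878, 35)]  |A|=598.9988
3. ⊥bis P1·P2 via (21.775,2.955): [(21.8912, 4.1406) (21.4853, 0) (50, 0) (50, 35) (47.2878, 35)]  |A|=592.7846
4. ⊥bis P1·P3 via (31.95,3.575): [(22.5422, 4.9316) (21.8912, 4.1406) (21.4853, 0) (50, 0) (50, 0.9722)]  |A|=84.8458
5. ⊥bis P1·P4 via (23.945,16.04): [(22.5422, 4.9316) (21.8912, 4.1406) (21.4853, 0) (50, 0) (50, 0.9722)]  |A|=84.8458
6. canonical 5-gon: [(22.5422, 4.9316) (21.8912, 4.1406) (21.4853, 0) (50, 0) (50, 0.9722)]
7. shoelace: 84.8458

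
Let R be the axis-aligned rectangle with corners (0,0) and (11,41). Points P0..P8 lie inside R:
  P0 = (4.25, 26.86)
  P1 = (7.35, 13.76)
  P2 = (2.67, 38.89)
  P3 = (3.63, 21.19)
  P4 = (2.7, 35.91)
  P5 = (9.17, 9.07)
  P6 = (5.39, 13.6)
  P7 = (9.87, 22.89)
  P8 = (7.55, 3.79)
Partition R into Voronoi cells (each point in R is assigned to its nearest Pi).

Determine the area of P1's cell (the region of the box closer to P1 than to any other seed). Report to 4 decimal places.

1. box [0,11]×[0,41]: [(0, 0) (11, 0) (11, 41) (0, 41)]
2. ⊥bis P1·P0 via (5.8,20.31): [(0, 18.9375) (0, 0) (11, 0) (11, 21.5405)]  |A|=222.6291
3. ⊥bis P1·P2 via (5.01,26.325): [(0, 18.9375) (0, 0) (11, 0) (11, 21.5405)]  |A|=222.6291
4. ⊥bis P1·P3 via (5.49,17.475): [(0, 14.7263) (0, 0) (11, 0) (11, 20.2337)]  |A|=192.2801
5. ⊥bis P1·P4 via (5.025,24.835): [(0, 14.7263) (0, 0) (11, 0) (11, 20.2337)]  |A|=192.2801
6. ⊥bis P1·P5 via (8.26,11.415): [(0, 14.7263) (0, 8.2096) (11, 12.4783) (11, 20.2337)]  |A|=78.4966
7. ⊥bis P1·P6 via (6.37,13.68): [(6.0378, 17.7493) (6.6073, 10.7736) (11, 12.4783) (11, 20.2337)]  |A|=35.0484
8. ⊥bis P1·P7 via (8.61,18.325): [(7.6932, 18.5781) (6.0378, 17.7493) (6.6073, 10.7736) (11, 12.4783) (11, 17.6653)]  |A|=30.8018
9. ⊥bis P1·P8 via (7.45,8.775): [(7.6932, 18.5781) (6.0378, 17.7493) (6.6073, 10.7736) (11, 12.4783) (11, 17.6653)]  |A|=30.8018
10. canonical 5-gon: [(7.6932, 18.5781) (6.0378, 17.7493) (6.6073, 10.7736) (11, 12.4783) (11, 17.6653)]
11. shoelace: 30.8018

Area of P1's cell: 30.8018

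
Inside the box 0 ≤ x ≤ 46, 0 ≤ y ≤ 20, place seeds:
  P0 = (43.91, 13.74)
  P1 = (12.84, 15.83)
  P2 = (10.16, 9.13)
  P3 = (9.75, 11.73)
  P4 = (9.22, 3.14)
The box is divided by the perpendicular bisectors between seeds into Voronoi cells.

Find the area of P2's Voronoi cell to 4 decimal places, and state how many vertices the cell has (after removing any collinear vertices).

1. box [0,46]×[0,20]: [(0, 0) (46, 0) (46, 20) (0, 20)]
2. ⊥bis P2·P0 via (27.035,11.435): [(0, 0) (28.5969, 0) (25.8651, 20) (0, 20)]  |A|=544.6202
3. ⊥bis P2·P1 via (11.5,12.48): [(0, 17.08) (0, 0) (28.5969, 0) (27.7819, 5.9673)]  |A|=322.5797
4. ⊥bis P2·P3 via (9.955,10.43): [(14.739, 11.1844) (0, 8.8602) (0, 0) (28.5969, 0) (27.7819, 5.9673)]  |A|=262.0037
5. ⊥bis P2·P4 via (9.69,6.135): [(14.739, 11.1844) (0, 8.8602) (0, 7.6556) (28.1547, 3.2374) (27.7819, 5.9673)]  |A|=107.9432
6. canonical 5-gon: [(14.739, 11.1844) (0, 8.8602) (0, 7.6556) (28.1547, 3.2374) (27.7819, 5.9673)]
7. shoelace: 107.9432

Area of P2's cell: 107.9432 (5 vertices)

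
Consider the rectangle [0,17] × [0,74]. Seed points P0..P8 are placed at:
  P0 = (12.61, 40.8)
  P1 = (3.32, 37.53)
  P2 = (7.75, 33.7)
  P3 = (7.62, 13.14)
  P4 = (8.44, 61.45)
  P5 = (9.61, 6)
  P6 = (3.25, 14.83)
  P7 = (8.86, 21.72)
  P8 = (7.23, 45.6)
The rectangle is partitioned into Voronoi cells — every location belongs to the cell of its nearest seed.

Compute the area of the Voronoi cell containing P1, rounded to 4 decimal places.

Area of P1's cell: 66.4957

1. box [0,17]×[0,74]: [(0, 0) (17, 0) (17, 74) (0, 74)]
2. ⊥bis P1·P0 via (7.965,39.165): [(0, 61.7934) (0, 0) (17, 0) (17, 13.4968)]  |A|=639.9663
3. ⊥bis P1·P2 via (5.535,35.615): [(8.1499, 38.6396) (0, 61.7934) (0, 29.2129)]  |A|=132.7645
4. ⊥bis P1·P3 via (5.47,25.335): [(8.1499, 38.6396) (0, 61.7934) (0, 29.2129)]  |A|=132.7645
5. ⊥bis P1·P4 via (5.88,49.49): [(8.1499, 38.6396) (4.2044, 49.8486) (0, 50.7486) (0, 29.2129)]  |A|=109.5459
6. ⊥bis P1·P5 via (6.465,21.765): [(8.1499, 38.6396) (4.2044, 49.8486) (0, 50.7486) (0, 29.2129)]  |A|=109.5459
7. ⊥bis P1·P6 via (3.285,26.18): [(8.1499, 38.6396) (4.2044, 49.8486) (0, 50.7486) (0, 29.2129)]  |A|=109.5459
8. ⊥bis P1·P7 via (6.09,29.625): [(8.1499, 38.6396) (4.2044, 49.8486) (0, 50.7486) (0, 29.2129)]  |A|=109.5459
9. ⊥bis P1·P8 via (5.275,41.565): [(8.1499, 38.6396) (7.4996, 40.4872) (0, 44.1208) (0, 29.2129)]  |A|=66.4957
10. canonical 4-gon: [(8.1499, 38.6396) (7.4996, 40.4872) (0, 44.1208) (0, 29.2129)]
11. shoelace: 66.4957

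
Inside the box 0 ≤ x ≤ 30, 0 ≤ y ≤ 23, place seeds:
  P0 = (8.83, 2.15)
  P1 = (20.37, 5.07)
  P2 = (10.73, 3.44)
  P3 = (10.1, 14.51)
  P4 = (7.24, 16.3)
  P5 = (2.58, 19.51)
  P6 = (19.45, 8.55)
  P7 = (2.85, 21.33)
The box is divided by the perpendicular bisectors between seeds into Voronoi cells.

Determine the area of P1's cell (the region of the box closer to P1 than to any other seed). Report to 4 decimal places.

Area of P1's cell: 107.9776

1. box [0,30]×[0,23]: [(0, 0) (30, 0) (30, 23) (0, 23)]
2. ⊥bis P1·P0 via (14.6,3.61): [(15.5134, 0) (30, 0) (30, 23) (9.6937, 23)]  |A|=400.1179
3. ⊥bis P1·P2 via (15.55,4.255): [(16.2695, 0) (30, 0) (30, 23) (12.3805, 23)]  |A|=360.5258
4. ⊥bis P1·P3 via (15.235,9.79): [(14.7106, 9.2195) (16.2695, 0) (30, 0) (30, 23) (27.3774, 23)]  |A|=257.1929
5. ⊥bis P1·P4 via (13.805,10.685): [(14.7106, 9.2195) (16.2695, 0) (30, 0) (30, 23) (27.3774, 23)]  |A|=257.1929
6. ⊥bis P1·P5 via (11.475,12.29): [(14.7106, 9.2195) (16.2695, 0) (30, 0) (30, 23) (27.3774, 23)]  |A|=257.1929
7. ⊥bis P1·P6 via (19.91,6.81): [(15.323, 5.5974) (16.2695, 0) (30, 0) (30, 9.4775)]  |A|=107.9776
8. ⊥bis P1·P7 via (11.61,13.2): [(15.323, 5.5974) (16.2695, 0) (30, 0) (30, 9.4775)]  |A|=107.9776
9. canonical 4-gon: [(15.323, 5.5974) (16.2695, 0) (30, 0) (30, 9.4775)]
10. shoelace: 107.9776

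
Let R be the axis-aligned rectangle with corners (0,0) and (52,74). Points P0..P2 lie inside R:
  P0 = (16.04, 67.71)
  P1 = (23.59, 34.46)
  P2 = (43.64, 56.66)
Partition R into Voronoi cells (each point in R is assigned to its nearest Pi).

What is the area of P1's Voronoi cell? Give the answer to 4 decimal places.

1. box [0,52]×[0,74]: [(0, 0) (52, 0) (52, 74) (0, 74)]
2. ⊥bis P1·P0 via (19.815,51.085): [(0, 46.5857) (0, 0) (52, 0) (52, 58.3932)]  |A|=2729.4495
3. ⊥bis P1·P2 via (33.615,45.56): [(25.9541, 52.479) (0, 46.5857) (0, 0) (52, 0) (52, 28.9555)]  |A|=2346.0842
4. canonical 5-gon: [(25.9541, 52.479) (0, 46.5857) (0, 0) (52, 0) (52, 28.9555)]
5. shoelace: 2346.0842

Area of P1's cell: 2346.0842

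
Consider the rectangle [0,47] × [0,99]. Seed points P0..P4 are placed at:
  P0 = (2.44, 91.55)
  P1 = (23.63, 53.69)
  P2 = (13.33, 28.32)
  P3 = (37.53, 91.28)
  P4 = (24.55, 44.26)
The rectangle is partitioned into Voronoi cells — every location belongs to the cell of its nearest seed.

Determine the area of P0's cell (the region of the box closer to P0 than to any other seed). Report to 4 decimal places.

1. box [0,47]×[0,99]: [(0, 0) (47, 0) (47, 99) (0, 99)]
2. ⊥bis P0·P1 via (13.035,72.62): [(0, 65.3244) (47, 91.63) (47, 99) (0, 99)]  |A|=964.5719
3. ⊥bis P0·P2 via (7.885,59.935): [(0, 65.3244) (47, 91.63) (47, 99) (0, 99)]  |A|=964.5719
4. ⊥bis P0·P3 via (19.985,91.415): [(0, 65.3244) (19.8698, 76.4454) (20.0434, 99) (0, 99)]  |A|=560.599
5. ⊥bis P0·P4 via (13.495,67.905): [(0, 65.3244) (19.8698, 76.4454) (20.0434, 99) (0, 99)]  |A|=560.599
6. canonical 4-gon: [(0, 65.3244) (19.8698, 76.4454) (20.0434, 99) (0, 99)]
7. shoelace: 560.599

Area of P0's cell: 560.5990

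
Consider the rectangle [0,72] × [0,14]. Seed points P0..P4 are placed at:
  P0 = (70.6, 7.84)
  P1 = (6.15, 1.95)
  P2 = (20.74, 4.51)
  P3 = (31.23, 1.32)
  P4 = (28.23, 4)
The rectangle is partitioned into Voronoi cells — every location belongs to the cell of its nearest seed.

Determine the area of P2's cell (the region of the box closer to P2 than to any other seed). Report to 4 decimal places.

1. box [0,72]×[0,14]: [(0, 0) (72, 0) (72, 14) (0, 14)]
2. ⊥bis P2·P0 via (45.67,6.175): [(0, 0) (46.0824, 0) (45.1474, 14) (0, 14)]  |A|=638.6086
3. ⊥bis P2·P1 via (13.445,3.23): [(14.0117, 0) (46.0824, 0) (45.1474, 14) (11.5553, 14)]  |A|=459.6395
4. ⊥bis P2·P3 via (25.985,2.915): [(14.0117, 0) (25.0986, 0) (29.3559, 14) (11.5553, 14)]  |A|=202.2123
5. ⊥bis P2·P4 via (24.485,4.255): [(14.0117, 0) (24.1953, 0) (25.1485, 14) (11.5553, 14)]  |A|=166.4376
6. canonical 4-gon: [(14.0117, 0) (24.1953, 0) (25.1485, 14) (11.5553, 14)]
7. shoelace: 166.4376

Area of P2's cell: 166.4376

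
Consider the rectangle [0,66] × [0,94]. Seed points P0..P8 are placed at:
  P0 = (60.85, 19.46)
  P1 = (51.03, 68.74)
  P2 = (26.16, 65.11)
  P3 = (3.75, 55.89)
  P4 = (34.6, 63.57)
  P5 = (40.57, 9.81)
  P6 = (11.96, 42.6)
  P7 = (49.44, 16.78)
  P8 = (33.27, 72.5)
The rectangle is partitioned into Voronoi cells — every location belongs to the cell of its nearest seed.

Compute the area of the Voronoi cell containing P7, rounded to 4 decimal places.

Area of P7's cell: 542.3151

1. box [0,66]×[0,94]: [(0, 0) (66, 0) (66, 94) (0, 94)]
2. ⊥bis P7·P0 via (55.145,18.12): [(0, 0) (59.4011, 0) (37.3222, 94) (0, 94)]  |A|=4545.992
3. ⊥bis P7·P1 via (50.235,42.76): [(0, 44.2972) (0, 0) (59.4011, 0) (49.3512, 42.787)]  |A|=2363.8574
4. ⊥bis P7·P2 via (37.8,40.945): [(42.0857, 43.0094) (0, 22.7372) (0, 0) (59.4011, 0) (49.3512, 42.787)]  |A|=1910.1728
5. ⊥bis P7·P3 via (26.595,36.335): [(42.0857, 43.0094) (25.4482, 34.9953) (0, 5.2656) (0, 0) (59.4011, 0) (49.3512, 42.787)]  |A|=1687.8619
6. ⊥bis P7·P4 via (42.02,40.175): [(25.3587, 34.8907) (0, 5.2656) (0, 0) (59.4011, 0) (49.4139, 42.5201)]  |A|=1652.5474
7. ⊥bis P7·P5 via (45.005,13.295): [(27.5013, 35.5702) (55.4521, 0) (59.4011, 0) (49.4139, 42.5201)]  |A|=570.7994
8. ⊥bis P7·P6 via (30.7,29.69): [(36.7777, 38.5124) (31.3642, 30.6542) (55.4521, 0) (59.4011, 0) (49.4139, 42.5201)]  |A|=542.3151
9. ⊥bis P7·P8 via (41.355,44.64): [(36.7777, 38.5124) (31.3642, 30.6542) (55.4521, 0) (59.4011, 0) (49.4139, 42.5201)]  |A|=542.3151
10. canonical 5-gon: [(36.7777, 38.5124) (31.3642, 30.6542) (55.4521, 0) (59.4011, 0) (49.4139, 42.5201)]
11. shoelace: 542.3151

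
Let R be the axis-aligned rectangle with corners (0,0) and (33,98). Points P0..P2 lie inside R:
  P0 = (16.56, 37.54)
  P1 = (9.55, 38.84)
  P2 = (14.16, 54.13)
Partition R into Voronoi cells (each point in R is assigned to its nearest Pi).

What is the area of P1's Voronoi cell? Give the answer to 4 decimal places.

1. box [0,33]×[0,98]: [(0, 0) (33, 0) (33, 98) (0, 98)]
2. ⊥bis P1·P0 via (13.055,38.19): [(0, 0) (5.9727, 0) (24.1467, 98) (0, 98)]  |A|=1475.8513
3. ⊥bis P1·P2 via (11.855,46.485): [(0, 50.0593) (0, 0) (5.9727, 0) (14.4483, 45.7031)]  |A|=498.1214
4. canonical 4-gon: [(0, 50.0593) (0, 0) (5.9727, 0) (14.4483, 45.7031)]
5. shoelace: 498.1214

Area of P1's cell: 498.1214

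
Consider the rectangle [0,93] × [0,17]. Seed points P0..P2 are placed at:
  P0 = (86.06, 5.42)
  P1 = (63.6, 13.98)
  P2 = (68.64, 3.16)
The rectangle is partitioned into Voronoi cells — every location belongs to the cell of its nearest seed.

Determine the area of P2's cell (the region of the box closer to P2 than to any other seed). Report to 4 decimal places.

Area of P2's cell: 200.1101

1. box [0,93]×[0,17]: [(0, 0) (93, 0) (93, 17) (0, 17)]
2. ⊥bis P2·P0 via (77.35,4.29): [(0, 0) (77.9066, 0) (75.7011, 17) (0, 17)]  |A|=1305.6648
3. ⊥bis P2·P1 via (66.12,8.57): [(47.7217, 0) (77.9066, 0) (76.1864, 13.259)]  |A|=200.1101
4. canonical 3-gon: [(47.7217, 0) (77.9066, 0) (76.1864, 13.259)]
5. shoelace: 200.1101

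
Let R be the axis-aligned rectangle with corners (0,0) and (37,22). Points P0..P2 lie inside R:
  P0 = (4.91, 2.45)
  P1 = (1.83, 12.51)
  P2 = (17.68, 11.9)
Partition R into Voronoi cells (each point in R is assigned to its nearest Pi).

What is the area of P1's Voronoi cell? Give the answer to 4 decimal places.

1. box [0,37]×[0,22]: [(0, 0) (37, 0) (37, 22) (0, 22)]
2. ⊥bis P1·P0 via (3.37,7.48): [(0, 6.4482) (37, 17.7763) (37, 22) (0, 22)]  |A|=365.8469
3. ⊥bis P1·P2 via (9.755,12.205): [(0, 6.4482) (9.6471, 9.4018) (10.132, 22) (0, 22)]  |A|=138.837
4. canonical 4-gon: [(0, 6.4482) (9.6471, 9.4018) (10.132, 22) (0, 22)]
5. shoelace: 138.837

Area of P1's cell: 138.8370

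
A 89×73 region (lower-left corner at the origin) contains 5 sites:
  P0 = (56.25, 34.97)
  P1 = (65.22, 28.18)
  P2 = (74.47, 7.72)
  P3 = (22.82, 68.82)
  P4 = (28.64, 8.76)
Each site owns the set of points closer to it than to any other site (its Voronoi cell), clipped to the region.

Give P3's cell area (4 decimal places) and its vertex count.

Area of P3's cell: 1523.1127 (4 vertices)

1. box [0,89]×[0,73]: [(0, 0) (89, 0) (89, 73) (0, 73)]
2. ⊥bis P3·P0 via (39.535,51.895): [(0, 12.8505) (60.9052, 73) (0, 73)]  |A|=1831.7061
3. ⊥bis P3·P1 via (44.02,48.5): [(0, 12.8505) (60.9052, 73) (0, 73)]  |A|=1831.7061
4. ⊥bis P3·P2 via (48.645,38.27): [(0, 12.8505) (60.9052, 73) (0, 73)]  |A|=1831.7061
5. ⊥bis P3·P4 via (25.73,38.79): [(0, 36.2967) (26.3236, 38.8475) (60.9052, 73) (0, 73)]  |A|=1523.1127
6. canonical 4-gon: [(0, 36.2967) (26.3236, 38.8475) (60.9052, 73) (0, 73)]
7. shoelace: 1523.1127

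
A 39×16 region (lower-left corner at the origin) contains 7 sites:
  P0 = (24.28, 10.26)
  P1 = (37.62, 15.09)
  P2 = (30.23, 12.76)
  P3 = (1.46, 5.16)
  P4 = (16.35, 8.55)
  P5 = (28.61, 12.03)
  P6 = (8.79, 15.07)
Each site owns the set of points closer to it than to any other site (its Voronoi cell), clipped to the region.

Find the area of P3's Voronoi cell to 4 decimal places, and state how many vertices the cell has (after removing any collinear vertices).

1. box [0,39]×[0,16]: [(0, 0) (39, 0) (39, 16) (0, 16)]
2. ⊥bis P3·P0 via (12.87,7.71): [(0, 0) (14.5931, 0) (11.0173, 16) (0, 16)]  |A|=204.883
3. ⊥bis P3·P1 via (19.54,10.125): [(0, 0) (14.5931, 0) (11.0173, 16) (0, 16)]  |A|=204.883
4. ⊥bis P3·P2 via (15.845,8.96): [(0, 0) (14.5931, 0) (11.0173, 16) (0, 16)]  |A|=204.883
5. ⊥bis P3·P4 via (8.905,6.855): [(0, 0) (10.4657, 0) (6.823, 16) (0, 16)]  |A|=138.3091
6. ⊥bis P3·P5 via (15.035,8.595): [(0, 0) (10.4657, 0) (6.823, 16) (0, 16)]  |A|=138.3091
7. ⊥bis P3·P6 via (5.125,10.115): [(0, 13.9057) (0, 0) (10.4657, 0) (8.7779, 7.4131)]  |A|=99.8233
8. canonical 4-gon: [(0, 13.9057) (0, 0) (10.4657, 0) (8.7779, 7.4131)]
9. shoelace: 99.8233

Area of P3's cell: 99.8233 (4 vertices)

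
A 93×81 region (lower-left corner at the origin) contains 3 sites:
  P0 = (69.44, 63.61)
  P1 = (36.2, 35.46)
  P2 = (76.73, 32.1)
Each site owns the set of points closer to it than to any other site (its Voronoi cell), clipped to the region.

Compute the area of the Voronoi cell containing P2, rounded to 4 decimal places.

1. box [0,93]×[0,81]: [(0, 0) (93, 0) (93, 81) (0, 81)]
2. ⊥bis P2·P0 via (73.085,47.855): [(0, 30.9464) (0, 0) (93, 0) (93, 52.4624)]  |A|=3878.5114
3. ⊥bis P2·P1 via (56.465,33.78): [(57.3297, 44.2099) (53.6646, 0) (93, 0) (93, 52.4624)]  |A|=1805.1844
4. canonical 4-gon: [(57.3297, 44.2099) (53.6646, 0) (93, 0) (93, 52.4624)]
5. shoelace: 1805.1844

Area of P2's cell: 1805.1844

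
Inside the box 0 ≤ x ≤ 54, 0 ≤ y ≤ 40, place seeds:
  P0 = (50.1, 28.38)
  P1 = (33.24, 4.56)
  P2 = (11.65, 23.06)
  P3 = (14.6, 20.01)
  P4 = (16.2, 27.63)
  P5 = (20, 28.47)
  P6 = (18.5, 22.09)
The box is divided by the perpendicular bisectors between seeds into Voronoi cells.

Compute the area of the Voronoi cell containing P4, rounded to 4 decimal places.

Area of P4's cell: 156.8368

1. box [0,54]×[0,40]: [(0, 0) (54, 0) (54, 40) (0, 40)]
2. ⊥bis P4·P0 via (33.15,28.005): [(0, 0) (33.7696, 0) (32.8846, 40) (0, 40)]  |A|=1333.0841
3. ⊥bis P4·P1 via (24.72,16.095): [(0, 0) (2.9294, 0) (33.2737, 22.413) (32.8846, 40) (0, 40)]  |A|=987.4743
4. ⊥bis P4·P2 via (13.925,25.345): [(0, 39.2091) (23.8564, 15.4571) (33.2737, 22.413) (32.8846, 40) (0, 40)]  |A|=497.1414
5. ⊥bis P4·P3 via (15.4,23.82): [(0, 39.2091) (15.4719, 23.8049) (30.8006, 20.5863) (33.2737, 22.413) (32.8846, 40) (0, 40)]  |A|=446.654
6. ⊥bis P4·P5 via (18.1,28.05): [(0, 39.2091) (15.4719, 23.8049) (19.212, 23.0196) (15.4584, 40) (0, 40)]  |A|=161.5745
7. ⊥bis P4·P6 via (17.35,24.86): [(0, 39.2091) (15.2767, 23.9992) (18.6828, 25.4133) (15.4584, 40) (0, 40)]  |A|=156.8368
8. canonical 5-gon: [(0, 39.2091) (15.2767, 23.9992) (18.6828, 25.4133) (15.4584, 40) (0, 40)]
9. shoelace: 156.8368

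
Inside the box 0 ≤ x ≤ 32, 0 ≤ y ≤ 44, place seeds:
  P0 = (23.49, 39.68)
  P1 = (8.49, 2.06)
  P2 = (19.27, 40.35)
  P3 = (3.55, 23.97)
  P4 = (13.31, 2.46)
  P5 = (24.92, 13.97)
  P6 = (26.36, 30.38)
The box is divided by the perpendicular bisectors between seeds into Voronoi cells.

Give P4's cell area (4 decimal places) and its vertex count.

1. box [0,32]×[0,44]: [(0, 0) (32, 0) (32, 44) (0, 44)]
2. ⊥bis P4·P0 via (18.4,21.07): [(0, 26.1026) (0, 0) (32, 0) (32, 17.3503)]  |A|=695.2455
3. ⊥bis P4·P1 via (10.9,2.26): [(9.1286, 23.6058) (11.0876, 0) (32, 0) (32, 17.3503)]  |A|=445.2407
4. ⊥bis P4·P2 via (16.29,21.405): [(18.3733, 21.0773) (9.2189, 22.5173) (11.0876, 0) (32, 0) (32, 17.3503)]  |A|=440.3232
5. ⊥bis P4·P3 via (8.43,13.215): [(22.9805, 19.8172) (9.9342, 13.8975) (11.0876, 0) (32, 0) (32, 17.3503)]  |A|=379.5275
6. ⊥bis P4·P5 via (19.115,8.215): [(12.3808, 15.0077) (9.9342, 13.8975) (11.0876, 0) (27.2592, 0)]  |A|=138.9908
7. ⊥bis P4·P6 via (19.835,16.42): [(12.3808, 15.0077) (9.9342, 13.8975) (11.0876, 0) (27.2592, 0)]  |A|=138.9908
8. canonical 4-gon: [(12.3808, 15.0077) (9.9342, 13.8975) (11.0876, 0) (27.2592, 0)]
9. shoelace: 138.9908

Area of P4's cell: 138.9908 (4 vertices)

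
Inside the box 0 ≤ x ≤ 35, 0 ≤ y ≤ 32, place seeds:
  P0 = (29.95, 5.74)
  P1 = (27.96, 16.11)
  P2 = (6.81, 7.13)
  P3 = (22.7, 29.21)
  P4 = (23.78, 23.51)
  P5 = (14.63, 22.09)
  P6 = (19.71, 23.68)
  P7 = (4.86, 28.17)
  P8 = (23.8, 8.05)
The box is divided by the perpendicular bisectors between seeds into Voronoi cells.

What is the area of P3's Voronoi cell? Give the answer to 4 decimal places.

1. box [0,35]×[0,32]: [(0, 0) (35, 0) (35, 32) (0, 32)]
2. ⊥bis P3·P0 via (26.325,17.475): [(0, 9.3431) (35, 20.1548) (35, 32) (0, 32)]  |A|=603.788
3. ⊥bis P3·P1 via (25.33,22.66): [(0, 12.4893) (35, 26.5428) (35, 32) (0, 32)]  |A|=436.9384
4. ⊥bis P3·P2 via (14.755,18.17): [(0, 28.7885) (14.5375, 18.3265) (35, 26.5428) (35, 32) (0, 32)]  |A|=318.4636
5. ⊥bis P3·P4 via (23.24,26.36): [(0, 28.7885) (7.5148, 23.3805) (35, 28.5882) (35, 32) (0, 32)]  |A|=209.7953
6. ⊥bis P3·P5 via (18.665,25.65): [(18.7836, 25.5156) (35, 28.5882) (35, 32) (13.0625, 32)]  |A|=98.789
7. ⊥bis P3·P6 via (21.205,26.445): [(15.0068, 29.7963) (21.8495, 26.0965) (35, 28.5882) (35, 32) (13.0625, 32)]  |A|=91.1299
8. ⊥bis P3·P7 via (13.78,28.69): [(13.6241, 31.3634) (15.0068, 29.7963) (21.8495, 26.0965) (35, 28.5882) (35, 32) (13.587, 32)]  |A|=90.963
9. ⊥bis P3·P8 via (23.25,18.63): [(13.6241, 31.3634) (15.0068, 29.7963) (21.8495, 26.0965) (35, 28.5882) (35, 32) (13.587, 32)]  |A|=90.963
10. canonical 6-gon: [(13.6241, 31.3634) (15.0068, 29.7963) (21.8495, 26.0965) (35, 28.5882) (35, 32) (13.587, 32)]
11. shoelace: 90.963

Area of P3's cell: 90.9630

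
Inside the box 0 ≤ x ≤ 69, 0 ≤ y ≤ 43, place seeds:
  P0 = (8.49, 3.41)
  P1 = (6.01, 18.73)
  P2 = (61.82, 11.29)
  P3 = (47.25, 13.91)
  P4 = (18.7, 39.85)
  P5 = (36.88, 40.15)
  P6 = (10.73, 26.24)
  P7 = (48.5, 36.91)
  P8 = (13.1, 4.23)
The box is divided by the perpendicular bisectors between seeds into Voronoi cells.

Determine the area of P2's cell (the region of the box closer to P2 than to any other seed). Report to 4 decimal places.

1. box [0,69]×[0,43]: [(0, 0) (69, 0) (69, 43) (0, 43)]
2. ⊥bis P2·P0 via (35.155,7.35): [(36.241, 0) (69, 0) (69, 43) (29.8874, 43)]  |A|=1545.2391
3. ⊥bis P2·P1 via (33.915,15.01): [(33.9663, 15.3948) (36.241, 0) (69, 0) (69, 43) (37.6463, 43)]  |A|=1438.1456
4. ⊥bis P2·P3 via (54.535,12.6): [(52.2692, 0) (69, 0) (69, 43) (60.0016, 43)]  |A|=553.1773
5. ⊥bis P2·P4 via (40.26,25.57): [(52.2692, 0) (69, 0) (69, 43) (60.0016, 43)]  |A|=553.1773
6. ⊥bis P2·P5 via (49.35,25.72): [(58.2823, 33.4391) (52.2692, 0) (69, 0) (69, 42.701)]  |A|=508.5581
7. ⊥bis P2·P6 via (36.275,18.765): [(58.2823, 33.4391) (52.2692, 0) (69, 0) (69, 42.701)]  |A|=508.5581
8. ⊥bis P2·P7 via (55.16,24.1): [(56.7518, 24.9276) (52.2692, 0) (69, 0) (69, 31.2955)]  |A|=400.1859
9. ⊥bis P2·P8 via (37.46,7.76): [(56.7518, 24.9276) (52.2692, 0) (69, 0) (69, 31.2955)]  |A|=400.1859
10. canonical 4-gon: [(56.7518, 24.9276) (52.2692, 0) (69, 0) (69, 31.2955)]
11. shoelace: 400.1859

Area of P2's cell: 400.1859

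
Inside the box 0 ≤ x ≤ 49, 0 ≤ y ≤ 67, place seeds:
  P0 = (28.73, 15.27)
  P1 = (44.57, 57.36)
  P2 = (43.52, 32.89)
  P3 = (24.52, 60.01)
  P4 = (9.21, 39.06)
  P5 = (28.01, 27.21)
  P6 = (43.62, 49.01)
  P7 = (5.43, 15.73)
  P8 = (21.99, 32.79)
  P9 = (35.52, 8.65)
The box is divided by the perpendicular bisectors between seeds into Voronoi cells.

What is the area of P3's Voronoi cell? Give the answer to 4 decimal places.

Area of P3's cell: 530.1517

1. box [0,49]×[0,67]: [(0, 0) (49, 0) (49, 67) (0, 67)]
2. ⊥bis P3·P0 via (26.625,37.64): [(0, 35.1346) (49, 39.7455) (49, 67) (0, 67)]  |A|=1448.4381
3. ⊥bis P3·P1 via (34.545,58.685): [(0, 35.1346) (31.8282, 38.1296) (35.644, 67) (0, 67)]  |A|=1021.6369
4. ⊥bis P3·P2 via (34.02,46.45): [(0, 35.1346) (20.6412, 37.0769) (32.8165, 45.6068) (35.644, 67) (0, 67)]  |A|=980.3333
5. ⊥bis P3·P4 via (16.865,49.535): [(0, 61.8597) (27.4168, 41.8239) (32.8165, 45.6068) (35.644, 67) (0, 67)]  |A|=571.5634
6. ⊥bis P3·P5 via (26.265,43.61): [(0, 61.8597) (25.1369, 43.49) (30.6291, 44.0743) (32.8165, 45.6068) (35.644, 67) (0, 67)]  |A|=566.3221
7. ⊥bis P3·P6 via (34.07,54.51): [(0, 61.8597) (25.1369, 43.49) (27.8922, 43.7831) (33.9703, 54.3369) (35.644, 67) (0, 67)]  |A|=544.1011
8. ⊥bis P3·P7 via (14.975,37.87): [(0, 61.8597) (25.1369, 43.49) (27.8922, 43.7831) (33.9703, 54.3369) (35.644, 67) (0, 67)]  |A|=544.1011
9. ⊥bis P3·P8 via (23.255,46.4): [(0, 61.8597) (20.8489, 46.6236) (29.0871, 45.8579) (33.9703, 54.3369) (35.644, 67) (0, 67)]  |A|=530.1517
10. ⊥bis P3·P9 via (30.02,34.33): [(0, 61.8597) (20.8489, 46.6236) (29.0871, 45.8579) (33.9703, 54.3369) (35.644, 67) (0, 67)]  |A|=530.1517
11. canonical 6-gon: [(0, 61.8597) (20.8489, 46.6236) (29.0871, 45.8579) (33.9703, 54.3369) (35.644, 67) (0, 67)]
12. shoelace: 530.1517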